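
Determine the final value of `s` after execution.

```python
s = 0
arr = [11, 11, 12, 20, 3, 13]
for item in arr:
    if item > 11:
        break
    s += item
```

Let's trace through this code step by step.

Initialize: s = 0
Initialize: arr = [11, 11, 12, 20, 3, 13]
Entering loop: for item in arr:

After execution: s = 22
22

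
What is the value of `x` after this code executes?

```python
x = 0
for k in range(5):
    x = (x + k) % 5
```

Let's trace through this code step by step.

Initialize: x = 0
Entering loop: for k in range(5):

After execution: x = 0
0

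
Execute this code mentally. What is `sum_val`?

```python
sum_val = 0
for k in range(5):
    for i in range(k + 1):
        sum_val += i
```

Let's trace through this code step by step.

Initialize: sum_val = 0
Entering loop: for k in range(5):

After execution: sum_val = 20
20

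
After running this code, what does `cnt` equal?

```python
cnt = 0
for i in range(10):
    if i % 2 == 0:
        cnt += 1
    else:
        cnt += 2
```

Let's trace through this code step by step.

Initialize: cnt = 0
Entering loop: for i in range(10):

After execution: cnt = 15
15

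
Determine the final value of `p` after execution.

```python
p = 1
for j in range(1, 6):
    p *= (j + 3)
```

Let's trace through this code step by step.

Initialize: p = 1
Entering loop: for j in range(1, 6):

After execution: p = 6720
6720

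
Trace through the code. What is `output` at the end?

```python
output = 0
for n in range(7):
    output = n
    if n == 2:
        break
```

Let's trace through this code step by step.

Initialize: output = 0
Entering loop: for n in range(7):

After execution: output = 2
2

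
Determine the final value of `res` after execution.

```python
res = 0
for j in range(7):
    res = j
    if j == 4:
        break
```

Let's trace through this code step by step.

Initialize: res = 0
Entering loop: for j in range(7):

After execution: res = 4
4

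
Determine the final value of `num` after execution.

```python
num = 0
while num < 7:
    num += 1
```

Let's trace through this code step by step.

Initialize: num = 0
Entering loop: while num < 7:

After execution: num = 7
7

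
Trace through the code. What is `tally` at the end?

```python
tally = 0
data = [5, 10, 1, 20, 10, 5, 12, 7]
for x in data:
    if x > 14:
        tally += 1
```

Let's trace through this code step by step.

Initialize: tally = 0
Initialize: data = [5, 10, 1, 20, 10, 5, 12, 7]
Entering loop: for x in data:

After execution: tally = 1
1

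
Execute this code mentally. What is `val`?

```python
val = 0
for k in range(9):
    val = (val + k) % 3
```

Let's trace through this code step by step.

Initialize: val = 0
Entering loop: for k in range(9):

After execution: val = 0
0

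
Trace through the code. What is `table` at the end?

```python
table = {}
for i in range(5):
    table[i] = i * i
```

Let's trace through this code step by step.

Initialize: table = {}
Entering loop: for i in range(5):

After execution: table = {0: 0, 1: 1, 2: 4, 3: 9, 4: 16}
{0: 0, 1: 1, 2: 4, 3: 9, 4: 16}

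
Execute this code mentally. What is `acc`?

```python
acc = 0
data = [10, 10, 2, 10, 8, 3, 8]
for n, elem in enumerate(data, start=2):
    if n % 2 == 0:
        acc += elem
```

Let's trace through this code step by step.

Initialize: acc = 0
Initialize: data = [10, 10, 2, 10, 8, 3, 8]
Entering loop: for n, elem in enumerate(data, start=2):

After execution: acc = 28
28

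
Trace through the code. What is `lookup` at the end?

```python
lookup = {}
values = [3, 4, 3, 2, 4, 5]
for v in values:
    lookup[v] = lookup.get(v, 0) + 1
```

Let's trace through this code step by step.

Initialize: lookup = {}
Initialize: values = [3, 4, 3, 2, 4, 5]
Entering loop: for v in values:

After execution: lookup = {3: 2, 4: 2, 2: 1, 5: 1}
{3: 2, 4: 2, 2: 1, 5: 1}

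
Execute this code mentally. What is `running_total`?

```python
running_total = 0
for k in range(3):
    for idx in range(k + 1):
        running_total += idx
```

Let's trace through this code step by step.

Initialize: running_total = 0
Entering loop: for k in range(3):

After execution: running_total = 4
4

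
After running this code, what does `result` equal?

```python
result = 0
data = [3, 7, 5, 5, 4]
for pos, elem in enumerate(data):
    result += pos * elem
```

Let's trace through this code step by step.

Initialize: result = 0
Initialize: data = [3, 7, 5, 5, 4]
Entering loop: for pos, elem in enumerate(data):

After execution: result = 48
48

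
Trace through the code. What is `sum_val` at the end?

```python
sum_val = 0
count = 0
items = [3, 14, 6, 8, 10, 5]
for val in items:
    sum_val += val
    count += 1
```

Let's trace through this code step by step.

Initialize: sum_val = 0
Initialize: count = 0
Initialize: items = [3, 14, 6, 8, 10, 5]
Entering loop: for val in items:

After execution: sum_val = 46
46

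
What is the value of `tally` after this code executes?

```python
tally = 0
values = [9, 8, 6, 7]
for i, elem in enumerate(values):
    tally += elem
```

Let's trace through this code step by step.

Initialize: tally = 0
Initialize: values = [9, 8, 6, 7]
Entering loop: for i, elem in enumerate(values):

After execution: tally = 30
30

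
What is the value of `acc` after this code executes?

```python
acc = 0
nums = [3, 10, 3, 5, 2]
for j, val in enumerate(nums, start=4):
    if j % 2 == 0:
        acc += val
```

Let's trace through this code step by step.

Initialize: acc = 0
Initialize: nums = [3, 10, 3, 5, 2]
Entering loop: for j, val in enumerate(nums, start=4):

After execution: acc = 8
8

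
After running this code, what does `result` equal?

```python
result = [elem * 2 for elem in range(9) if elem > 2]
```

Let's trace through this code step by step.

Initialize: result = [elem * 2 for elem in range(9) if elem > 2]

After execution: result = [6, 8, 10, 12, 14, 16]
[6, 8, 10, 12, 14, 16]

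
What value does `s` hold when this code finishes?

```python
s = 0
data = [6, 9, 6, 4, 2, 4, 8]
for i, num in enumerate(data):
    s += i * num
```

Let's trace through this code step by step.

Initialize: s = 0
Initialize: data = [6, 9, 6, 4, 2, 4, 8]
Entering loop: for i, num in enumerate(data):

After execution: s = 109
109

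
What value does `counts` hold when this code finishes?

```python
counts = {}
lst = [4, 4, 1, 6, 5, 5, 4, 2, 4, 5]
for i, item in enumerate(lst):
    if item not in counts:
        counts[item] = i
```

Let's trace through this code step by step.

Initialize: counts = {}
Initialize: lst = [4, 4, 1, 6, 5, 5, 4, 2, 4, 5]
Entering loop: for i, item in enumerate(lst):

After execution: counts = {4: 0, 1: 2, 6: 3, 5: 4, 2: 7}
{4: 0, 1: 2, 6: 3, 5: 4, 2: 7}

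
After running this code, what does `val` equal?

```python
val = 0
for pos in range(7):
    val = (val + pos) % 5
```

Let's trace through this code step by step.

Initialize: val = 0
Entering loop: for pos in range(7):

After execution: val = 1
1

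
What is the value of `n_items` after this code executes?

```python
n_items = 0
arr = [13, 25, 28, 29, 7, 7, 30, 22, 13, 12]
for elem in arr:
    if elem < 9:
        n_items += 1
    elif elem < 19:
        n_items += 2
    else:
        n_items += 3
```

Let's trace through this code step by step.

Initialize: n_items = 0
Initialize: arr = [13, 25, 28, 29, 7, 7, 30, 22, 13, 12]
Entering loop: for elem in arr:

After execution: n_items = 23
23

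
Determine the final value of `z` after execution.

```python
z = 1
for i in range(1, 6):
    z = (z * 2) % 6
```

Let's trace through this code step by step.

Initialize: z = 1
Entering loop: for i in range(1, 6):

After execution: z = 2
2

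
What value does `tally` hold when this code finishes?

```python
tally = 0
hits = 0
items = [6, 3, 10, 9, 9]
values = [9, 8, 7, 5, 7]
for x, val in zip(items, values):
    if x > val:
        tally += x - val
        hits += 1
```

Let's trace through this code step by step.

Initialize: tally = 0
Initialize: hits = 0
Initialize: items = [6, 3, 10, 9, 9]
Initialize: values = [9, 8, 7, 5, 7]
Entering loop: for x, val in zip(items, values):

After execution: tally = 9
9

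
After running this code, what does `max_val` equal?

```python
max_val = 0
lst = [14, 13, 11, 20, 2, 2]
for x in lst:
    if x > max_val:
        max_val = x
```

Let's trace through this code step by step.

Initialize: max_val = 0
Initialize: lst = [14, 13, 11, 20, 2, 2]
Entering loop: for x in lst:

After execution: max_val = 20
20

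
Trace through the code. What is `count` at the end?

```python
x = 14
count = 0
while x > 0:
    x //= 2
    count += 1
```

Let's trace through this code step by step.

Initialize: x = 14
Initialize: count = 0
Entering loop: while x > 0:

After execution: count = 4
4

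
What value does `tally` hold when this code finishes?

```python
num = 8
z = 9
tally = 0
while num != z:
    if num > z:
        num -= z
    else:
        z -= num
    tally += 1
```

Let's trace through this code step by step.

Initialize: num = 8
Initialize: z = 9
Initialize: tally = 0
Entering loop: while num != z:

After execution: tally = 8
8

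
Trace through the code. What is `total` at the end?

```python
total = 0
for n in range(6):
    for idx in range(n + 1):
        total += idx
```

Let's trace through this code step by step.

Initialize: total = 0
Entering loop: for n in range(6):

After execution: total = 35
35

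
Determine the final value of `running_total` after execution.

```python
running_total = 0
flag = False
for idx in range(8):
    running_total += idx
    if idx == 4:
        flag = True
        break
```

Let's trace through this code step by step.

Initialize: running_total = 0
Initialize: flag = False
Entering loop: for idx in range(8):

After execution: running_total = 10
10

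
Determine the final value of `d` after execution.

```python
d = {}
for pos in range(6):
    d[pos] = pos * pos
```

Let's trace through this code step by step.

Initialize: d = {}
Entering loop: for pos in range(6):

After execution: d = {0: 0, 1: 1, 2: 4, 3: 9, 4: 16, 5: 25}
{0: 0, 1: 1, 2: 4, 3: 9, 4: 16, 5: 25}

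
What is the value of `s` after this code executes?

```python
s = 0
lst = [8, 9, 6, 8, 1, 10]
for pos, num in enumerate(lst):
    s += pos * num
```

Let's trace through this code step by step.

Initialize: s = 0
Initialize: lst = [8, 9, 6, 8, 1, 10]
Entering loop: for pos, num in enumerate(lst):

After execution: s = 99
99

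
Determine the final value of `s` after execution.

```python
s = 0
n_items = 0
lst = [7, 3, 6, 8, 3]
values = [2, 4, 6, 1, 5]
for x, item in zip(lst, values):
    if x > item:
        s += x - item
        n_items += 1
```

Let's trace through this code step by step.

Initialize: s = 0
Initialize: n_items = 0
Initialize: lst = [7, 3, 6, 8, 3]
Initialize: values = [2, 4, 6, 1, 5]
Entering loop: for x, item in zip(lst, values):

After execution: s = 12
12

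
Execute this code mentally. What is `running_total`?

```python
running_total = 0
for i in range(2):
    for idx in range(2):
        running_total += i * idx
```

Let's trace through this code step by step.

Initialize: running_total = 0
Entering loop: for i in range(2):

After execution: running_total = 1
1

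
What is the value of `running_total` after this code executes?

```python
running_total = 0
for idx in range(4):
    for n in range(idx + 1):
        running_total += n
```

Let's trace through this code step by step.

Initialize: running_total = 0
Entering loop: for idx in range(4):

After execution: running_total = 10
10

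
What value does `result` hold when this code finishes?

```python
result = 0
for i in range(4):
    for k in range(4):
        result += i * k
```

Let's trace through this code step by step.

Initialize: result = 0
Entering loop: for i in range(4):

After execution: result = 36
36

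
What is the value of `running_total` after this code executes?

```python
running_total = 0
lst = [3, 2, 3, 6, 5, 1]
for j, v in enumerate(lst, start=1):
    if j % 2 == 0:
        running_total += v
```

Let's trace through this code step by step.

Initialize: running_total = 0
Initialize: lst = [3, 2, 3, 6, 5, 1]
Entering loop: for j, v in enumerate(lst, start=1):

After execution: running_total = 9
9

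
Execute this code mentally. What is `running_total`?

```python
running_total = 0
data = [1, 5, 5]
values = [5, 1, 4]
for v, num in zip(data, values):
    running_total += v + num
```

Let's trace through this code step by step.

Initialize: running_total = 0
Initialize: data = [1, 5, 5]
Initialize: values = [5, 1, 4]
Entering loop: for v, num in zip(data, values):

After execution: running_total = 21
21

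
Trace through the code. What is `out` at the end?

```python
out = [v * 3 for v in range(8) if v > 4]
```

Let's trace through this code step by step.

Initialize: out = [v * 3 for v in range(8) if v > 4]

After execution: out = [15, 18, 21]
[15, 18, 21]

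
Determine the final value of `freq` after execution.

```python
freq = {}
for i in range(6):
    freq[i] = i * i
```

Let's trace through this code step by step.

Initialize: freq = {}
Entering loop: for i in range(6):

After execution: freq = {0: 0, 1: 1, 2: 4, 3: 9, 4: 16, 5: 25}
{0: 0, 1: 1, 2: 4, 3: 9, 4: 16, 5: 25}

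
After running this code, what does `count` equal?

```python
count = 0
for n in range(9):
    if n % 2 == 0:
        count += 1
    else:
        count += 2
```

Let's trace through this code step by step.

Initialize: count = 0
Entering loop: for n in range(9):

After execution: count = 13
13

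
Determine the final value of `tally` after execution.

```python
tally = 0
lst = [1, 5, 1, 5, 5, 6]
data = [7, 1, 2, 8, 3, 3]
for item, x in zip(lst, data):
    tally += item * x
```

Let's trace through this code step by step.

Initialize: tally = 0
Initialize: lst = [1, 5, 1, 5, 5, 6]
Initialize: data = [7, 1, 2, 8, 3, 3]
Entering loop: for item, x in zip(lst, data):

After execution: tally = 87
87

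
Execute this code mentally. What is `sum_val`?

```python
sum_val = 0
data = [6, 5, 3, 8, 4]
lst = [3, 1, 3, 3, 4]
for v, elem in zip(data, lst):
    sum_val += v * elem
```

Let's trace through this code step by step.

Initialize: sum_val = 0
Initialize: data = [6, 5, 3, 8, 4]
Initialize: lst = [3, 1, 3, 3, 4]
Entering loop: for v, elem in zip(data, lst):

After execution: sum_val = 72
72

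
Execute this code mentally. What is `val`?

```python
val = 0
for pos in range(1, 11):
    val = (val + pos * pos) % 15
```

Let's trace through this code step by step.

Initialize: val = 0
Entering loop: for pos in range(1, 11):

After execution: val = 10
10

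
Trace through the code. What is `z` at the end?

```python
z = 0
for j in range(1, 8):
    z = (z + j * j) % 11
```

Let's trace through this code step by step.

Initialize: z = 0
Entering loop: for j in range(1, 8):

After execution: z = 8
8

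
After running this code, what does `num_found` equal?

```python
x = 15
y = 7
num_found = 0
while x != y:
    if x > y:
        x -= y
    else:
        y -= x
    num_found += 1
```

Let's trace through this code step by step.

Initialize: x = 15
Initialize: y = 7
Initialize: num_found = 0
Entering loop: while x != y:

After execution: num_found = 8
8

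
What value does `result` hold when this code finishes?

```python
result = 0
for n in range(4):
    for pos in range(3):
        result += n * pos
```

Let's trace through this code step by step.

Initialize: result = 0
Entering loop: for n in range(4):

After execution: result = 18
18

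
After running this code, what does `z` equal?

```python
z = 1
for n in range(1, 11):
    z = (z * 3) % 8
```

Let's trace through this code step by step.

Initialize: z = 1
Entering loop: for n in range(1, 11):

After execution: z = 1
1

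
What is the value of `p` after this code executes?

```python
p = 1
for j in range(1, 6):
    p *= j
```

Let's trace through this code step by step.

Initialize: p = 1
Entering loop: for j in range(1, 6):

After execution: p = 120
120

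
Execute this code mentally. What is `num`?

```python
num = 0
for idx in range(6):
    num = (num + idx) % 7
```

Let's trace through this code step by step.

Initialize: num = 0
Entering loop: for idx in range(6):

After execution: num = 1
1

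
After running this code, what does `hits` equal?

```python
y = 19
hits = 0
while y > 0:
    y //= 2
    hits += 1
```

Let's trace through this code step by step.

Initialize: y = 19
Initialize: hits = 0
Entering loop: while y > 0:

After execution: hits = 5
5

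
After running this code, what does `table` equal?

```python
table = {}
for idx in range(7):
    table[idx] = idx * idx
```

Let's trace through this code step by step.

Initialize: table = {}
Entering loop: for idx in range(7):

After execution: table = {0: 0, 1: 1, 2: 4, 3: 9, 4: 16, 5: 25, 6: 36}
{0: 0, 1: 1, 2: 4, 3: 9, 4: 16, 5: 25, 6: 36}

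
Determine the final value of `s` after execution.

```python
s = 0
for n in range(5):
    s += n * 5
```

Let's trace through this code step by step.

Initialize: s = 0
Entering loop: for n in range(5):

After execution: s = 50
50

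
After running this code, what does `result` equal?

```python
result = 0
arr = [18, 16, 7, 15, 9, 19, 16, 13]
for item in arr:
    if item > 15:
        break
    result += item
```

Let's trace through this code step by step.

Initialize: result = 0
Initialize: arr = [18, 16, 7, 15, 9, 19, 16, 13]
Entering loop: for item in arr:

After execution: result = 0
0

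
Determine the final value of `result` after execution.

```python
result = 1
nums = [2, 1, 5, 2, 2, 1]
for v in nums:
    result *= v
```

Let's trace through this code step by step.

Initialize: result = 1
Initialize: nums = [2, 1, 5, 2, 2, 1]
Entering loop: for v in nums:

After execution: result = 40
40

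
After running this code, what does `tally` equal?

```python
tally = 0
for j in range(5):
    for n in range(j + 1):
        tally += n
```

Let's trace through this code step by step.

Initialize: tally = 0
Entering loop: for j in range(5):

After execution: tally = 20
20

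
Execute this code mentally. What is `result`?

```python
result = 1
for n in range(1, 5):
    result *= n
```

Let's trace through this code step by step.

Initialize: result = 1
Entering loop: for n in range(1, 5):

After execution: result = 24
24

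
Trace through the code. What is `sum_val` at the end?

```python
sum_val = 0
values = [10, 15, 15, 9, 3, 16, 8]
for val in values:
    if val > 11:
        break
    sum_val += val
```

Let's trace through this code step by step.

Initialize: sum_val = 0
Initialize: values = [10, 15, 15, 9, 3, 16, 8]
Entering loop: for val in values:

After execution: sum_val = 10
10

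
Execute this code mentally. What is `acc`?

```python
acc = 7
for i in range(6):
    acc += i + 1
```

Let's trace through this code step by step.

Initialize: acc = 7
Entering loop: for i in range(6):

After execution: acc = 28
28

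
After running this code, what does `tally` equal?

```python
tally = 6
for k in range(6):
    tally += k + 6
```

Let's trace through this code step by step.

Initialize: tally = 6
Entering loop: for k in range(6):

After execution: tally = 57
57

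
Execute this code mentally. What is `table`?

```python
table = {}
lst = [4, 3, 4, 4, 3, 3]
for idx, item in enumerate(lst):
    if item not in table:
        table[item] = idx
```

Let's trace through this code step by step.

Initialize: table = {}
Initialize: lst = [4, 3, 4, 4, 3, 3]
Entering loop: for idx, item in enumerate(lst):

After execution: table = {4: 0, 3: 1}
{4: 0, 3: 1}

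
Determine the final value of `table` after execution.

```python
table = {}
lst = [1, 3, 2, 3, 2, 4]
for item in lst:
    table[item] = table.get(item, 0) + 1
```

Let's trace through this code step by step.

Initialize: table = {}
Initialize: lst = [1, 3, 2, 3, 2, 4]
Entering loop: for item in lst:

After execution: table = {1: 1, 3: 2, 2: 2, 4: 1}
{1: 1, 3: 2, 2: 2, 4: 1}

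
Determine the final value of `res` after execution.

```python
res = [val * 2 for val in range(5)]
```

Let's trace through this code step by step.

Initialize: res = [val * 2 for val in range(5)]

After execution: res = [0, 2, 4, 6, 8]
[0, 2, 4, 6, 8]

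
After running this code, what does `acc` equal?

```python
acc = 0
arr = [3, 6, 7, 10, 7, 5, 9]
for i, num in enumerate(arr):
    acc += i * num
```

Let's trace through this code step by step.

Initialize: acc = 0
Initialize: arr = [3, 6, 7, 10, 7, 5, 9]
Entering loop: for i, num in enumerate(arr):

After execution: acc = 157
157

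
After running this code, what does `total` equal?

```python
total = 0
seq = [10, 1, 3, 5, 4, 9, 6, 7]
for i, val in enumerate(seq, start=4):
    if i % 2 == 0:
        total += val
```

Let's trace through this code step by step.

Initialize: total = 0
Initialize: seq = [10, 1, 3, 5, 4, 9, 6, 7]
Entering loop: for i, val in enumerate(seq, start=4):

After execution: total = 23
23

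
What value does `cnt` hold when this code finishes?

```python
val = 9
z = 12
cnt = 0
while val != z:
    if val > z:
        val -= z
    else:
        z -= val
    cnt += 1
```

Let's trace through this code step by step.

Initialize: val = 9
Initialize: z = 12
Initialize: cnt = 0
Entering loop: while val != z:

After execution: cnt = 3
3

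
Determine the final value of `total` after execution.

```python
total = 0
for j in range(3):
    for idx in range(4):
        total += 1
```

Let's trace through this code step by step.

Initialize: total = 0
Entering loop: for j in range(3):

After execution: total = 12
12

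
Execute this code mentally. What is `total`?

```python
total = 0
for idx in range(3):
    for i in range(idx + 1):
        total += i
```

Let's trace through this code step by step.

Initialize: total = 0
Entering loop: for idx in range(3):

After execution: total = 4
4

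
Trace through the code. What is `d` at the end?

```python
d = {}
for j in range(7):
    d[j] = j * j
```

Let's trace through this code step by step.

Initialize: d = {}
Entering loop: for j in range(7):

After execution: d = {0: 0, 1: 1, 2: 4, 3: 9, 4: 16, 5: 25, 6: 36}
{0: 0, 1: 1, 2: 4, 3: 9, 4: 16, 5: 25, 6: 36}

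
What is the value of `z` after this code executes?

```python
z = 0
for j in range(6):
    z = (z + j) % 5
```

Let's trace through this code step by step.

Initialize: z = 0
Entering loop: for j in range(6):

After execution: z = 0
0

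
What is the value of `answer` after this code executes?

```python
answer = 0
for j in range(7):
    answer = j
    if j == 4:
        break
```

Let's trace through this code step by step.

Initialize: answer = 0
Entering loop: for j in range(7):

After execution: answer = 4
4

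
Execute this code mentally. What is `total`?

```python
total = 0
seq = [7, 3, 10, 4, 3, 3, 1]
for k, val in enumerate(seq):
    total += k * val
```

Let's trace through this code step by step.

Initialize: total = 0
Initialize: seq = [7, 3, 10, 4, 3, 3, 1]
Entering loop: for k, val in enumerate(seq):

After execution: total = 68
68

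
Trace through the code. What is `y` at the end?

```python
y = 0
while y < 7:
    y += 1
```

Let's trace through this code step by step.

Initialize: y = 0
Entering loop: while y < 7:

After execution: y = 7
7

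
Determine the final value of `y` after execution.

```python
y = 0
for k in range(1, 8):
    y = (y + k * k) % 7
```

Let's trace through this code step by step.

Initialize: y = 0
Entering loop: for k in range(1, 8):

After execution: y = 0
0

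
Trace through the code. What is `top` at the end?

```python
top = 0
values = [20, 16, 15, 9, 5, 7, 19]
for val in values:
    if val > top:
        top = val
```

Let's trace through this code step by step.

Initialize: top = 0
Initialize: values = [20, 16, 15, 9, 5, 7, 19]
Entering loop: for val in values:

After execution: top = 20
20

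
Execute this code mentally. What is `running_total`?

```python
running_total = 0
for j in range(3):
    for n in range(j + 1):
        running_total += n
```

Let's trace through this code step by step.

Initialize: running_total = 0
Entering loop: for j in range(3):

After execution: running_total = 4
4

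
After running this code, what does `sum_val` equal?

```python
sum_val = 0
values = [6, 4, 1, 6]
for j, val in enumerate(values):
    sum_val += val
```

Let's trace through this code step by step.

Initialize: sum_val = 0
Initialize: values = [6, 4, 1, 6]
Entering loop: for j, val in enumerate(values):

After execution: sum_val = 17
17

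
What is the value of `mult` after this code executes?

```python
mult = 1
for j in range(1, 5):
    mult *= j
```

Let's trace through this code step by step.

Initialize: mult = 1
Entering loop: for j in range(1, 5):

After execution: mult = 24
24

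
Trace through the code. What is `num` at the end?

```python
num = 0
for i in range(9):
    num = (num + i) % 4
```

Let's trace through this code step by step.

Initialize: num = 0
Entering loop: for i in range(9):

After execution: num = 0
0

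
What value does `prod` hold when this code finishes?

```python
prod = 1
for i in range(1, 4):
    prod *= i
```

Let's trace through this code step by step.

Initialize: prod = 1
Entering loop: for i in range(1, 4):

After execution: prod = 6
6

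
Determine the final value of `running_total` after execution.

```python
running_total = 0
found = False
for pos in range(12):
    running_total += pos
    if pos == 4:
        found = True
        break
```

Let's trace through this code step by step.

Initialize: running_total = 0
Initialize: found = False
Entering loop: for pos in range(12):

After execution: running_total = 10
10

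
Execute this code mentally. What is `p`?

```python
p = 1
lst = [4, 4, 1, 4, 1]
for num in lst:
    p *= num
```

Let's trace through this code step by step.

Initialize: p = 1
Initialize: lst = [4, 4, 1, 4, 1]
Entering loop: for num in lst:

After execution: p = 64
64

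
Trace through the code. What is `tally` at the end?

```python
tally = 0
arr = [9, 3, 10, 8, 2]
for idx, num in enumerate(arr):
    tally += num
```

Let's trace through this code step by step.

Initialize: tally = 0
Initialize: arr = [9, 3, 10, 8, 2]
Entering loop: for idx, num in enumerate(arr):

After execution: tally = 32
32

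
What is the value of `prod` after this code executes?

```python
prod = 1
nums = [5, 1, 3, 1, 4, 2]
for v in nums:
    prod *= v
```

Let's trace through this code step by step.

Initialize: prod = 1
Initialize: nums = [5, 1, 3, 1, 4, 2]
Entering loop: for v in nums:

After execution: prod = 120
120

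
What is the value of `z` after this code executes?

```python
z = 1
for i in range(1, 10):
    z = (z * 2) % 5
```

Let's trace through this code step by step.

Initialize: z = 1
Entering loop: for i in range(1, 10):

After execution: z = 2
2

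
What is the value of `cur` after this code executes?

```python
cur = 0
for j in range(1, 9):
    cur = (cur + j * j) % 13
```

Let's trace through this code step by step.

Initialize: cur = 0
Entering loop: for j in range(1, 9):

After execution: cur = 9
9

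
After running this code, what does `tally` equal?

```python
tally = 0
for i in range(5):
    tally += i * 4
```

Let's trace through this code step by step.

Initialize: tally = 0
Entering loop: for i in range(5):

After execution: tally = 40
40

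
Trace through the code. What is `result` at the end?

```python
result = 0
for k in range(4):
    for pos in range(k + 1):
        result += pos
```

Let's trace through this code step by step.

Initialize: result = 0
Entering loop: for k in range(4):

After execution: result = 10
10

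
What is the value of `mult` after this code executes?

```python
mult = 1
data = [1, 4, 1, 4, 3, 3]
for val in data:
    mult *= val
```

Let's trace through this code step by step.

Initialize: mult = 1
Initialize: data = [1, 4, 1, 4, 3, 3]
Entering loop: for val in data:

After execution: mult = 144
144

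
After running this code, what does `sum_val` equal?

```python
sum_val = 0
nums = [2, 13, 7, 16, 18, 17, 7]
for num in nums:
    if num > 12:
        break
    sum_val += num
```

Let's trace through this code step by step.

Initialize: sum_val = 0
Initialize: nums = [2, 13, 7, 16, 18, 17, 7]
Entering loop: for num in nums:

After execution: sum_val = 2
2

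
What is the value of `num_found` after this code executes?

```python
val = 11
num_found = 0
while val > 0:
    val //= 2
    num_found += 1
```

Let's trace through this code step by step.

Initialize: val = 11
Initialize: num_found = 0
Entering loop: while val > 0:

After execution: num_found = 4
4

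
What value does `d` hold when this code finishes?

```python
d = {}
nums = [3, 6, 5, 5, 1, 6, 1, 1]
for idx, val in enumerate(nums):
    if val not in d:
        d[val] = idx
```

Let's trace through this code step by step.

Initialize: d = {}
Initialize: nums = [3, 6, 5, 5, 1, 6, 1, 1]
Entering loop: for idx, val in enumerate(nums):

After execution: d = {3: 0, 6: 1, 5: 2, 1: 4}
{3: 0, 6: 1, 5: 2, 1: 4}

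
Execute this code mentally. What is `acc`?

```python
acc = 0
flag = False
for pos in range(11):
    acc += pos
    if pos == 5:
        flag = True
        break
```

Let's trace through this code step by step.

Initialize: acc = 0
Initialize: flag = False
Entering loop: for pos in range(11):

After execution: acc = 15
15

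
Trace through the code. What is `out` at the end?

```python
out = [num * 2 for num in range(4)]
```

Let's trace through this code step by step.

Initialize: out = [num * 2 for num in range(4)]

After execution: out = [0, 2, 4, 6]
[0, 2, 4, 6]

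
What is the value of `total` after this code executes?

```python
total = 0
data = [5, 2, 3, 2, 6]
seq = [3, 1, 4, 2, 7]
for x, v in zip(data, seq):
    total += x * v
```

Let's trace through this code step by step.

Initialize: total = 0
Initialize: data = [5, 2, 3, 2, 6]
Initialize: seq = [3, 1, 4, 2, 7]
Entering loop: for x, v in zip(data, seq):

After execution: total = 75
75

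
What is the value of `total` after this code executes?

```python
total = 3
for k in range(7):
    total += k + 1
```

Let's trace through this code step by step.

Initialize: total = 3
Entering loop: for k in range(7):

After execution: total = 31
31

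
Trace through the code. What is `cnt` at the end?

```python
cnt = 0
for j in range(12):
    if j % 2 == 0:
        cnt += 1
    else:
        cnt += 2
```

Let's trace through this code step by step.

Initialize: cnt = 0
Entering loop: for j in range(12):

After execution: cnt = 18
18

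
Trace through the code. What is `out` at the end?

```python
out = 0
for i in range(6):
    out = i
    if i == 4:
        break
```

Let's trace through this code step by step.

Initialize: out = 0
Entering loop: for i in range(6):

After execution: out = 4
4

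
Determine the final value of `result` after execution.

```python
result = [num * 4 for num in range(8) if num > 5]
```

Let's trace through this code step by step.

Initialize: result = [num * 4 for num in range(8) if num > 5]

After execution: result = [24, 28]
[24, 28]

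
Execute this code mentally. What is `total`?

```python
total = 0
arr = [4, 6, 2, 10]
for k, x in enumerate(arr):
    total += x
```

Let's trace through this code step by step.

Initialize: total = 0
Initialize: arr = [4, 6, 2, 10]
Entering loop: for k, x in enumerate(arr):

After execution: total = 22
22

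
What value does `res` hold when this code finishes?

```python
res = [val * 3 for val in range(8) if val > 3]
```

Let's trace through this code step by step.

Initialize: res = [val * 3 for val in range(8) if val > 3]

After execution: res = [12, 15, 18, 21]
[12, 15, 18, 21]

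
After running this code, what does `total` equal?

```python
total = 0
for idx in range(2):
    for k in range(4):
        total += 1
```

Let's trace through this code step by step.

Initialize: total = 0
Entering loop: for idx in range(2):

After execution: total = 8
8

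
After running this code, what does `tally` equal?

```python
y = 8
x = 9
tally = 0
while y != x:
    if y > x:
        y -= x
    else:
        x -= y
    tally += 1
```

Let's trace through this code step by step.

Initialize: y = 8
Initialize: x = 9
Initialize: tally = 0
Entering loop: while y != x:

After execution: tally = 8
8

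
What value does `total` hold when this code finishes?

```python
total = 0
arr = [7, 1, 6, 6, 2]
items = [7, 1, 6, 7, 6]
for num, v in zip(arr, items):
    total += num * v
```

Let's trace through this code step by step.

Initialize: total = 0
Initialize: arr = [7, 1, 6, 6, 2]
Initialize: items = [7, 1, 6, 7, 6]
Entering loop: for num, v in zip(arr, items):

After execution: total = 140
140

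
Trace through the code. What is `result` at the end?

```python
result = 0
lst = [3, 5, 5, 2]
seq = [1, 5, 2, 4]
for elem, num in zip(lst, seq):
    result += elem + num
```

Let's trace through this code step by step.

Initialize: result = 0
Initialize: lst = [3, 5, 5, 2]
Initialize: seq = [1, 5, 2, 4]
Entering loop: for elem, num in zip(lst, seq):

After execution: result = 27
27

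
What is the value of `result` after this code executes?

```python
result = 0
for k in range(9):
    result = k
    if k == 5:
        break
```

Let's trace through this code step by step.

Initialize: result = 0
Entering loop: for k in range(9):

After execution: result = 5
5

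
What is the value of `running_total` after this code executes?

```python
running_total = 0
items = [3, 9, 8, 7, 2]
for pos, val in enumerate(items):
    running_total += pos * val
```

Let's trace through this code step by step.

Initialize: running_total = 0
Initialize: items = [3, 9, 8, 7, 2]
Entering loop: for pos, val in enumerate(items):

After execution: running_total = 54
54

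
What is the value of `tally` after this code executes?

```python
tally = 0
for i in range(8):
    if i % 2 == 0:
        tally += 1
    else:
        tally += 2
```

Let's trace through this code step by step.

Initialize: tally = 0
Entering loop: for i in range(8):

After execution: tally = 12
12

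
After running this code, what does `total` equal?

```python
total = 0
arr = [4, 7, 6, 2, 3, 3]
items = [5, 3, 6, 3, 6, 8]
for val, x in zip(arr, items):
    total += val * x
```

Let's trace through this code step by step.

Initialize: total = 0
Initialize: arr = [4, 7, 6, 2, 3, 3]
Initialize: items = [5, 3, 6, 3, 6, 8]
Entering loop: for val, x in zip(arr, items):

After execution: total = 125
125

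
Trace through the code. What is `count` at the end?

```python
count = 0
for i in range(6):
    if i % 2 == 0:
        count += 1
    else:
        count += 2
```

Let's trace through this code step by step.

Initialize: count = 0
Entering loop: for i in range(6):

After execution: count = 9
9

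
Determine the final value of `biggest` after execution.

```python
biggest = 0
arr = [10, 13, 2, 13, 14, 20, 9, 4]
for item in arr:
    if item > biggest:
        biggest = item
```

Let's trace through this code step by step.

Initialize: biggest = 0
Initialize: arr = [10, 13, 2, 13, 14, 20, 9, 4]
Entering loop: for item in arr:

After execution: biggest = 20
20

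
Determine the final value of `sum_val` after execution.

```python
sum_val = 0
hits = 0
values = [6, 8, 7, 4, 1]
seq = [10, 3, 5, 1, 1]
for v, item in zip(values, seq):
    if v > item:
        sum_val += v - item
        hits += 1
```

Let's trace through this code step by step.

Initialize: sum_val = 0
Initialize: hits = 0
Initialize: values = [6, 8, 7, 4, 1]
Initialize: seq = [10, 3, 5, 1, 1]
Entering loop: for v, item in zip(values, seq):

After execution: sum_val = 10
10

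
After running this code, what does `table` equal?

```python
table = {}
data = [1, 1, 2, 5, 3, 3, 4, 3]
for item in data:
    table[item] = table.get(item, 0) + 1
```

Let's trace through this code step by step.

Initialize: table = {}
Initialize: data = [1, 1, 2, 5, 3, 3, 4, 3]
Entering loop: for item in data:

After execution: table = {1: 2, 2: 1, 5: 1, 3: 3, 4: 1}
{1: 2, 2: 1, 5: 1, 3: 3, 4: 1}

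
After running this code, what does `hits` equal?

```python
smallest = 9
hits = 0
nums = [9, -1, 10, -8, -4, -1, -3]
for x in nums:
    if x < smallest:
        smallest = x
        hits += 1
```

Let's trace through this code step by step.

Initialize: smallest = 9
Initialize: hits = 0
Initialize: nums = [9, -1, 10, -8, -4, -1, -3]
Entering loop: for x in nums:

After execution: hits = 2
2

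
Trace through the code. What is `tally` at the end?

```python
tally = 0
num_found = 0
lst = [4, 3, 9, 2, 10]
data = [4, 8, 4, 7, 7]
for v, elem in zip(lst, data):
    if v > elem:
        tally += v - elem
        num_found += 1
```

Let's trace through this code step by step.

Initialize: tally = 0
Initialize: num_found = 0
Initialize: lst = [4, 3, 9, 2, 10]
Initialize: data = [4, 8, 4, 7, 7]
Entering loop: for v, elem in zip(lst, data):

After execution: tally = 8
8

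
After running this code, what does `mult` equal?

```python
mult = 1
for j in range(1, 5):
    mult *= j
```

Let's trace through this code step by step.

Initialize: mult = 1
Entering loop: for j in range(1, 5):

After execution: mult = 24
24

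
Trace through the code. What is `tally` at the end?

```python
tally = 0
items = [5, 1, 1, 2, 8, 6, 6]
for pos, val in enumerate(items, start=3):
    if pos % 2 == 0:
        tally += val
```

Let's trace through this code step by step.

Initialize: tally = 0
Initialize: items = [5, 1, 1, 2, 8, 6, 6]
Entering loop: for pos, val in enumerate(items, start=3):

After execution: tally = 9
9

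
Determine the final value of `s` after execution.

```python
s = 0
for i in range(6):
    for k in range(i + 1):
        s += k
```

Let's trace through this code step by step.

Initialize: s = 0
Entering loop: for i in range(6):

After execution: s = 35
35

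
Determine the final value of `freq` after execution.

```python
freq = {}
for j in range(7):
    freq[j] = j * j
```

Let's trace through this code step by step.

Initialize: freq = {}
Entering loop: for j in range(7):

After execution: freq = {0: 0, 1: 1, 2: 4, 3: 9, 4: 16, 5: 25, 6: 36}
{0: 0, 1: 1, 2: 4, 3: 9, 4: 16, 5: 25, 6: 36}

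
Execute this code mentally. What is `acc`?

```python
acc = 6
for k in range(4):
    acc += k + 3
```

Let's trace through this code step by step.

Initialize: acc = 6
Entering loop: for k in range(4):

After execution: acc = 24
24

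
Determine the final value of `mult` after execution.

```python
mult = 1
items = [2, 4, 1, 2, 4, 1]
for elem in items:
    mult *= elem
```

Let's trace through this code step by step.

Initialize: mult = 1
Initialize: items = [2, 4, 1, 2, 4, 1]
Entering loop: for elem in items:

After execution: mult = 64
64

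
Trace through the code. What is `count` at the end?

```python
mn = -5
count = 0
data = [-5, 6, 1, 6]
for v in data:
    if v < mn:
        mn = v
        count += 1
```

Let's trace through this code step by step.

Initialize: mn = -5
Initialize: count = 0
Initialize: data = [-5, 6, 1, 6]
Entering loop: for v in data:

After execution: count = 0
0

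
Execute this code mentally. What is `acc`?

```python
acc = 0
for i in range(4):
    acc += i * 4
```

Let's trace through this code step by step.

Initialize: acc = 0
Entering loop: for i in range(4):

After execution: acc = 24
24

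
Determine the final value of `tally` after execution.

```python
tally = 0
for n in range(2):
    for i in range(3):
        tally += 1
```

Let's trace through this code step by step.

Initialize: tally = 0
Entering loop: for n in range(2):

After execution: tally = 6
6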